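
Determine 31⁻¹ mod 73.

33

Apply the Euclidean algorithm and back-substitute:
73 = 2·31 + 11
31 = 2·11 + 9
11 = 1·9 + 2
9 = 4·2 + 1
2 = 2·1 + 0
gcd(31, 73) = 1, so the inverse exists.
Bézout: 1 = −14·73 + 33·31.
So 31⁻¹ ≡ 33 (mod 73).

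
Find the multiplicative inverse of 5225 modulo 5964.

3785

5964 = 1*5225 + 739
5225 = 7*739 + 52
739 = 14*52 + 11
52 = 4*11 + 8
11 = 1*8 + 3
8 = 2*3 + 2
3 = 1*2 + 1
2 = 2*1 + 0
gcd(5225, 5964) = 1, so the inverse exists.
Back-substitute for 1:
1 = 1*3 − 1*2
  = −1*8 + 3*3
  = 3*11 − 4*8
  = −4*52 + 19*11
  = 19*739 − 270*52
  = −270*5225 + 1909*739
  = 1909*5964 − 2179*5225
So 5225⁻¹ ≡ −2179 ≡ 3785 (mod 5964).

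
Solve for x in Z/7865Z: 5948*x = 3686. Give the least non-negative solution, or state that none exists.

4187

gcd(5948, 7865) = 1, so a unique solution mod 7865 exists.
5948⁻¹ ≡ 6827 (mod 7865).
x ≡ 6827*3686 ≡ 4187 (mod 7865).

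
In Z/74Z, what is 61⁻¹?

74 = 1×61 + 13
61 = 4×13 + 9
13 = 1×9 + 4
9 = 2×4 + 1
4 = 4×1 + 0
gcd(61, 74) = 1, so the inverse exists.
Bézout: 1 = −14×74 + 17×61.
So 61⁻¹ ≡ 17 (mod 74).

17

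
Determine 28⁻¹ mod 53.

53 = 1*28 + 25
28 = 1*25 + 3
25 = 8*3 + 1
3 = 3*1 + 0
gcd(28, 53) = 1, so the inverse exists.
Back-substitute for 1:
1 = 1*25 − 8*3
  = −8*28 + 9*25
  = 9*53 − 17*28
So 28⁻¹ ≡ −17 ≡ 36 (mod 53).

36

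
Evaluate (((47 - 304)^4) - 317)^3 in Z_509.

47 - 304 = -257 ≡ 252 (mod 509)
(252)^4 ≡ 389 (mod 509)
389 - 317 = 72
(72)^3 ≡ 151 (mod 509)

151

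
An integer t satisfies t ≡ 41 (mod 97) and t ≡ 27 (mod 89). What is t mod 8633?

97⁻¹ mod 89: 97*78 ≡ 1 (mod 89), so 97⁻¹ ≡ 78.
t = 41 + 97*((27 − 41)*78 mod 89) = 41 + 97*65 = 6346.

6346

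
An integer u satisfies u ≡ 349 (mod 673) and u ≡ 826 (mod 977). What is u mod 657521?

673⁻¹ mod 977: 673×466 ≡ 1 (mod 977), so 673⁻¹ ≡ 466.
u = 349 + 673×((826 − 349)×466 mod 977) = 349 + 673×503 = 338868.

338868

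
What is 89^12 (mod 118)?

Compute successive squares:
12 in binary is 1100, i.e. 12 = 8 + 4.
89^1 ≡ 89 (mod 118)
89^2 ≡ 89^2 = 7921 ≡ 15 (mod 118)
89^4 ≡ 15^2 = 225 ≡ 107 (mod 118)
89^8 ≡ 107^2 = 11449 ≡ 3 (mod 118)
89^12 = 89^8 · 89^4 ≡ 3 · 107 (mod 118).
3 · 107 = 321 ≡ 85 (mod 118).

85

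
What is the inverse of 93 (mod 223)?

12

Run the extended Euclidean algorithm:
223 = 2×93 + 37
93 = 2×37 + 19
37 = 1×19 + 18
19 = 1×18 + 1
18 = 18×1 + 0
gcd(93, 223) = 1, so the inverse exists.
Bézout: 1 = −5×223 + 12×93.
So 93⁻¹ ≡ 12 (mod 223).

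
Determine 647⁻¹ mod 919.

919 = 1*647 + 272
647 = 2*272 + 103
272 = 2*103 + 66
103 = 1*66 + 37
66 = 1*37 + 29
37 = 1*29 + 8
29 = 3*8 + 5
8 = 1*5 + 3
5 = 1*3 + 2
3 = 1*2 + 1
2 = 2*1 + 0
gcd(647, 919) = 1, so the inverse exists.
Back-substitute for 1:
1 = 1*3 − 1*2
  = −1*5 + 2*3
  = 2*8 − 3*5
  = −3*29 + 11*8
  = 11*37 − 14*29
  = −14*66 + 25*37
  = 25*103 − 39*66
  = −39*272 + 103*103
  = 103*647 − 245*272
  = −245*919 + 348*647
So 647⁻¹ ≡ 348 (mod 919).

348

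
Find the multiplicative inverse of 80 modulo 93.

By the extended Euclidean algorithm:
93 = 1×80 + 13
80 = 6×13 + 2
13 = 6×2 + 1
2 = 2×1 + 0
gcd(80, 93) = 1, so the inverse exists.
Back-substitute for 1:
1 = 1×13 − 6×2
  = −6×80 + 37×13
  = 37×93 − 43×80
So 80⁻¹ ≡ −43 ≡ 50 (mod 93).

50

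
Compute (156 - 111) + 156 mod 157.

44

156 - 111 = 45
45 + 156 = 201 ≡ 44 (mod 157)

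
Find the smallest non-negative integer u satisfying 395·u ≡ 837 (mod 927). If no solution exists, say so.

387

gcd(395, 927) = 1, so a unique solution mod 927 exists.
395⁻¹ ≡ 521 (mod 927).
u ≡ 521·837 ≡ 387 (mod 927).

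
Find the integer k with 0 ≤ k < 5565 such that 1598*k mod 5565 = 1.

1292

5565 = 3×1598 + 771
1598 = 2×771 + 56
771 = 13×56 + 43
56 = 1×43 + 13
43 = 3×13 + 4
13 = 3×4 + 1
4 = 4×1 + 0
gcd(1598, 5565) = 1, so the inverse exists.
Bézout: 1 = −371×5565 + 1292×1598.
So 1598⁻¹ ≡ 1292 (mod 5565).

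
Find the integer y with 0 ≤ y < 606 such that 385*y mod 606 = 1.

Apply the Euclidean algorithm and back-substitute:
606 = 1*385 + 221
385 = 1*221 + 164
221 = 1*164 + 57
164 = 2*57 + 50
57 = 1*50 + 7
50 = 7*7 + 1
7 = 7*1 + 0
gcd(385, 606) = 1, so the inverse exists.
Back-substitute for 1:
1 = 1*50 − 7*7
  = −7*57 + 8*50
  = 8*164 − 23*57
  = −23*221 + 31*164
  = 31*385 − 54*221
  = −54*606 + 85*385
So 385⁻¹ ≡ 85 (mod 606).

85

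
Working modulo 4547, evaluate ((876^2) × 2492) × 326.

4175

(876)^2 ≡ 3480 (mod 4547)
3480 × 2492 = 8672160 ≡ 1031 (mod 4547)
1031 × 326 = 336106 ≡ 4175 (mod 4547)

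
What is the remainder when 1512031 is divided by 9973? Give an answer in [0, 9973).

6108

1512031 = 151×9973 + 6108, so 1512031 ≡ 6108 (mod 9973).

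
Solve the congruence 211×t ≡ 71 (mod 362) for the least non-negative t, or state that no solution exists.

117

gcd(211, 362) = 1, so a unique solution mod 362 exists.
211⁻¹ ≡ 175 (mod 362).
t ≡ 175×71 ≡ 117 (mod 362).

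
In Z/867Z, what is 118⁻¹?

169

By the extended Euclidean algorithm:
867 = 7*118 + 41
118 = 2*41 + 36
41 = 1*36 + 5
36 = 7*5 + 1
5 = 5*1 + 0
gcd(118, 867) = 1, so the inverse exists.
Bézout: 1 = −23*867 + 169*118.
So 118⁻¹ ≡ 169 (mod 867).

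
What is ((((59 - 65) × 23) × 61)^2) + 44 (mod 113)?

16

59 - 65 = -6 ≡ 107 (mod 113)
107 × 23 = 2461 ≡ 88 (mod 113)
88 × 61 = 5368 ≡ 57 (mod 113)
(57)^2 ≡ 85 (mod 113)
85 + 44 = 129 ≡ 16 (mod 113)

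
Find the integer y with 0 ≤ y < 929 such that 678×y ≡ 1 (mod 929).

By the extended Euclidean algorithm:
929 = 1*678 + 251
678 = 2*251 + 176
251 = 1*176 + 75
176 = 2*75 + 26
75 = 2*26 + 23
26 = 1*23 + 3
23 = 7*3 + 2
3 = 1*2 + 1
2 = 2*1 + 0
gcd(678, 929) = 1, so the inverse exists.
Bézout: 1 = −235*929 + 322*678.
So 678⁻¹ ≡ 322 (mod 929).

322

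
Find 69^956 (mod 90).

81

By square-and-multiply:
956 in binary is 1110111100, i.e. 956 = 512 + 256 + 128 + 32 + 16 + 8 + 4.
69^1 ≡ 69 (mod 90)
69^2 ≡ 69^2 = 4761 ≡ 81 (mod 90)
69^4 ≡ 81^2 = 6561 ≡ 81 (mod 90)
69^8 ≡ 81^2 = 6561 ≡ 81 (mod 90)
69^16 ≡ 81^2 = 6561 ≡ 81 (mod 90)
69^32 ≡ 81^2 = 6561 ≡ 81 (mod 90)
69^64 ≡ 81^2 = 6561 ≡ 81 (mod 90)
69^128 ≡ 81^2 = 6561 ≡ 81 (mod 90)
69^256 ≡ 81^2 = 6561 ≡ 81 (mod 90)
69^512 ≡ 81^2 = 6561 ≡ 81 (mod 90)
69^956 = 69^512 · 69^256 · 69^128 · 69^32 · 69^16 · 69^8 · 69^4 ≡ 81 · 81 · 81 · 81 · 81 · 81 · 81 (mod 90).
Accumulate the product:
81 · 81 = 6561 ≡ 81
81 · 81 = 6561 ≡ 81
81 · 81 = 6561 ≡ 81
81 · 81 = 6561 ≡ 81
81 · 81 = 6561 ≡ 81
81 · 81 = 6561 ≡ 81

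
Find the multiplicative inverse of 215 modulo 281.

149

Apply the Euclidean algorithm and back-substitute:
281 = 1*215 + 66
215 = 3*66 + 17
66 = 3*17 + 15
17 = 1*15 + 2
15 = 7*2 + 1
2 = 2*1 + 0
gcd(215, 281) = 1, so the inverse exists.
Bézout: 1 = 101*281 − 132*215.
So 215⁻¹ ≡ −132 ≡ 149 (mod 281).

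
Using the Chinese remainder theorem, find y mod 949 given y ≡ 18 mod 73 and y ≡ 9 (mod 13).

529

73⁻¹ mod 13: 73·5 ≡ 1 (mod 13), so 73⁻¹ ≡ 5.
y = 18 + 73·((9 − 18)·5 mod 13) = 18 + 73·7 = 529.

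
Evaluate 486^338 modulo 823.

257

Compute successive squares:
486^1 ≡ 486 (mod 823)
486^2 ≡ 486^2 = 236196 ≡ 818 (mod 823)
486^4 ≡ 818^2 = 669124 ≡ 25 (mod 823)
486^8 ≡ 25^2 = 625 (mod 823)
486^16 ≡ 625^2 = 390625 ≡ 523 (mod 823)
486^32 ≡ 523^2 = 273529 ≡ 293 (mod 823)
486^64 ≡ 293^2 = 85849 ≡ 257 (mod 823)
486^128 ≡ 257^2 = 66049 ≡ 209 (mod 823)
486^256 ≡ 209^2 = 43681 ≡ 62 (mod 823)
486^338 = 486^256 × 486^64 × 486^16 × 486^2 ≡ 62 × 257 × 523 × 818 (mod 823).
Accumulate the product:
62 × 257 = 15934 ≡ 297
297 × 523 = 155331 ≡ 607
607 × 818 = 496526 ≡ 257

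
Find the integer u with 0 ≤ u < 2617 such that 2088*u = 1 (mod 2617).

Apply the Euclidean algorithm and back-substitute:
2617 = 1*2088 + 529
2088 = 3*529 + 501
529 = 1*501 + 28
501 = 17*28 + 25
28 = 1*25 + 3
25 = 8*3 + 1
3 = 3*1 + 0
gcd(2088, 2617) = 1, so the inverse exists.
Bézout: 1 = −671*2617 + 841*2088.
So 2088⁻¹ ≡ 841 (mod 2617).

841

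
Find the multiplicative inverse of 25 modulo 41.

41 = 1·25 + 16
25 = 1·16 + 9
16 = 1·9 + 7
9 = 1·7 + 2
7 = 3·2 + 1
2 = 2·1 + 0
gcd(25, 41) = 1, so the inverse exists.
Bézout: 1 = 11·41 − 18·25.
So 25⁻¹ ≡ −18 ≡ 23 (mod 41).

23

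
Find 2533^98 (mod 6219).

Using repeated squaring:
2533^1 ≡ 2533 (mod 6219)
2533^2 ≡ 2533^2 = 6416089 ≡ 4300 (mod 6219)
2533^4 ≡ 4300^2 = 18490000 ≡ 913 (mod 6219)
2533^8 ≡ 913^2 = 833569 ≡ 223 (mod 6219)
2533^16 ≡ 223^2 = 49729 ≡ 6196 (mod 6219)
2533^32 ≡ 6196^2 = 38390416 ≡ 529 (mod 6219)
2533^64 ≡ 529^2 = 279841 ≡ 6205 (mod 6219)
2533^98 = 2533^64 * 2533^32 * 2533^2 ≡ 6205 * 529 * 4300 (mod 6219).
Accumulate the product:
6205 * 529 = 3282445 ≡ 5032
5032 * 4300 = 21637600 ≡ 1699

1699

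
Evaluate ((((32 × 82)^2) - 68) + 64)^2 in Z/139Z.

32 × 82 = 2624 ≡ 122 (mod 139)
(122)^2 ≡ 11 (mod 139)
11 - 68 = -57 ≡ 82 (mod 139)
82 + 64 = 146 ≡ 7 (mod 139)
(7)^2 ≡ 49 (mod 139)

49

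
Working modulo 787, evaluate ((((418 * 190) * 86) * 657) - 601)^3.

418 * 190 = 79420 ≡ 720 (mod 787)
720 * 86 = 61920 ≡ 534 (mod 787)
534 * 657 = 350838 ≡ 623 (mod 787)
623 - 601 = 22
(22)^3 ≡ 417 (mod 787)

417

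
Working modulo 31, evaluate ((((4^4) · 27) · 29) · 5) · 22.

3

(4)^4 ≡ 8 (mod 31)
8 · 27 = 216 ≡ 30 (mod 31)
30 · 29 = 870 ≡ 2 (mod 31)
2 · 5 = 10
10 · 22 = 220 ≡ 3 (mod 31)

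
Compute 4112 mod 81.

62

4112 = 50·81 + 62, so 4112 ≡ 62 (mod 81).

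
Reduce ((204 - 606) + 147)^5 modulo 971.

204 - 606 = -402 ≡ 569 (mod 971)
569 + 147 = 716
(716)^5 ≡ 79 (mod 971)

79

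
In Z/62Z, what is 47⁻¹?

By the extended Euclidean algorithm:
62 = 1·47 + 15
47 = 3·15 + 2
15 = 7·2 + 1
2 = 2·1 + 0
gcd(47, 62) = 1, so the inverse exists.
Back-substitute for 1:
1 = 1·15 − 7·2
  = −7·47 + 22·15
  = 22·62 − 29·47
So 47⁻¹ ≡ −29 ≡ 33 (mod 62).

33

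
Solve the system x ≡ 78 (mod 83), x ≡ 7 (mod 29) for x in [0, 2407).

83⁻¹ mod 29: 83×7 ≡ 1 (mod 29), so 83⁻¹ ≡ 7.
x = 78 + 83×((7 − 78)×7 mod 29) = 78 + 83×25 = 2153.
Check: 2153 mod 83 = 78, 2153 mod 29 = 7. ✓

2153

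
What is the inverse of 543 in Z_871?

By the extended Euclidean algorithm:
871 = 1×543 + 328
543 = 1×328 + 215
328 = 1×215 + 113
215 = 1×113 + 102
113 = 1×102 + 11
102 = 9×11 + 3
11 = 3×3 + 2
3 = 1×2 + 1
2 = 2×1 + 0
gcd(543, 871) = 1, so the inverse exists.
Back-substitute for 1:
1 = 1×3 − 1×2
  = −1×11 + 4×3
  = 4×102 − 37×11
  = −37×113 + 41×102
  = 41×215 − 78×113
  = −78×328 + 119×215
  = 119×543 − 197×328
  = −197×871 + 316×543
So 543⁻¹ ≡ 316 (mod 871).

316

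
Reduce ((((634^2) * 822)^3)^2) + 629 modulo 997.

(634)^2 ≡ 165 (mod 997)
165 * 822 = 135630 ≡ 38 (mod 997)
(38)^3 ≡ 37 (mod 997)
(37)^2 ≡ 372 (mod 997)
372 + 629 = 1001 ≡ 4 (mod 997)

4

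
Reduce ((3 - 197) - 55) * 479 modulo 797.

3 - 197 = -194 ≡ 603 (mod 797)
603 - 55 = 548
548 * 479 = 262492 ≡ 279 (mod 797)

279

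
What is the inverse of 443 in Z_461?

461 = 1·443 + 18
443 = 24·18 + 11
18 = 1·11 + 7
11 = 1·7 + 4
7 = 1·4 + 3
4 = 1·3 + 1
3 = 3·1 + 0
gcd(443, 461) = 1, so the inverse exists.
Back-substitute for 1:
1 = 1·4 − 1·3
  = −1·7 + 2·4
  = 2·11 − 3·7
  = −3·18 + 5·11
  = 5·443 − 123·18
  = −123·461 + 128·443
So 443⁻¹ ≡ 128 (mod 461).

128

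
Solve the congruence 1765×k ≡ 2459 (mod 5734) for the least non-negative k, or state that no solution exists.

gcd(1765, 5734) = 1, so a unique solution mod 5734 exists.
1765⁻¹ ≡ 3187 (mod 5734).
k ≡ 3187×2459 ≡ 4189 (mod 5734).

4189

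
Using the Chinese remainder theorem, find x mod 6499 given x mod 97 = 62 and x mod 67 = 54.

97⁻¹ mod 67: 97×38 ≡ 1 (mod 67), so 97⁻¹ ≡ 38.
x = 62 + 97×((54 − 62)×38 mod 67) = 62 + 97×31 = 3069.
Check: 3069 mod 97 = 62, 3069 mod 67 = 54. ✓

3069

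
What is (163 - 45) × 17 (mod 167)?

163 - 45 = 118
118 × 17 = 2006 ≡ 2 (mod 167)

2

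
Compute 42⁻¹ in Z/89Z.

53

Run the extended Euclidean algorithm:
89 = 2*42 + 5
42 = 8*5 + 2
5 = 2*2 + 1
2 = 2*1 + 0
gcd(42, 89) = 1, so the inverse exists.
Back-substitute for 1:
1 = 1*5 − 2*2
  = −2*42 + 17*5
  = 17*89 − 36*42
So 42⁻¹ ≡ −36 ≡ 53 (mod 89).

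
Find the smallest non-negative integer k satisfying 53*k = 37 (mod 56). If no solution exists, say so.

gcd(53, 56) = 1, so a unique solution mod 56 exists.
53⁻¹ ≡ 37 (mod 56).
k ≡ 37*37 ≡ 25 (mod 56).

25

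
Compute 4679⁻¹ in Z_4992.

2807

4992 = 1·4679 + 313
4679 = 14·313 + 297
313 = 1·297 + 16
297 = 18·16 + 9
16 = 1·9 + 7
9 = 1·7 + 2
7 = 3·2 + 1
2 = 2·1 + 0
gcd(4679, 4992) = 1, so the inverse exists.
Back-substitute for 1:
1 = 1·7 − 3·2
  = −3·9 + 4·7
  = 4·16 − 7·9
  = −7·297 + 130·16
  = 130·313 − 137·297
  = −137·4679 + 2048·313
  = 2048·4992 − 2185·4679
So 4679⁻¹ ≡ −2185 ≡ 2807 (mod 4992).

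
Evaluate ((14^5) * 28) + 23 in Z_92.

(14)^5 ≡ 84 (mod 92)
84 * 28 = 2352 ≡ 52 (mod 92)
52 + 23 = 75

75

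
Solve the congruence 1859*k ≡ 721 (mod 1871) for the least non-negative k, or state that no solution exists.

1655

gcd(1859, 1871) = 1, so a unique solution mod 1871 exists.
1859⁻¹ ≡ 1715 (mod 1871).
k ≡ 1715*721 ≡ 1655 (mod 1871).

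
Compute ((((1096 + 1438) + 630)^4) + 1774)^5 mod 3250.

2000

1096 + 1438 = 2534
2534 + 630 = 3164
(3164)^4 ≡ 66 (mod 3250)
66 + 1774 = 1840
(1840)^5 ≡ 2000 (mod 3250)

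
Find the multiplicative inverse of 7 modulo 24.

Apply the Euclidean algorithm and back-substitute:
24 = 3·7 + 3
7 = 2·3 + 1
3 = 3·1 + 0
gcd(7, 24) = 1, so the inverse exists.
Back-substitute for 1:
1 = 1·7 − 2·3
  = −2·24 + 7·7
So 7⁻¹ ≡ 7 (mod 24).

7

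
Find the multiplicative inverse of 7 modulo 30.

13

30 = 4×7 + 2
7 = 3×2 + 1
2 = 2×1 + 0
gcd(7, 30) = 1, so the inverse exists.
Back-substitute for 1:
1 = 1×7 − 3×2
  = −3×30 + 13×7
So 7⁻¹ ≡ 13 (mod 30).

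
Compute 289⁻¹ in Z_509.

509 = 1·289 + 220
289 = 1·220 + 69
220 = 3·69 + 13
69 = 5·13 + 4
13 = 3·4 + 1
4 = 4·1 + 0
gcd(289, 509) = 1, so the inverse exists.
Back-substitute for 1:
1 = 1·13 − 3·4
  = −3·69 + 16·13
  = 16·220 − 51·69
  = −51·289 + 67·220
  = 67·509 − 118·289
So 289⁻¹ ≡ −118 ≡ 391 (mod 509).

391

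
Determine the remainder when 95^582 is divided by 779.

323

582 in binary is 1001000110, i.e. 582 = 512 + 64 + 4 + 2.
95^1 ≡ 95 (mod 779)
95^2 ≡ 95^2 = 9025 ≡ 456 (mod 779)
95^4 ≡ 456^2 = 207936 ≡ 722 (mod 779)
95^8 ≡ 722^2 = 521284 ≡ 133 (mod 779)
95^16 ≡ 133^2 = 17689 ≡ 551 (mod 779)
95^32 ≡ 551^2 = 303601 ≡ 570 (mod 779)
95^64 ≡ 570^2 = 324900 ≡ 57 (mod 779)
95^128 ≡ 57^2 = 3249 ≡ 133 (mod 779)
95^256 ≡ 133^2 = 17689 ≡ 551 (mod 779)
95^512 ≡ 551^2 = 303601 ≡ 570 (mod 779)
95^582 = 95^512 * 95^64 * 95^4 * 95^2 ≡ 570 * 57 * 722 * 456 (mod 779).
Accumulate the product:
570 * 57 = 32490 ≡ 551
551 * 722 = 397822 ≡ 532
532 * 456 = 242592 ≡ 323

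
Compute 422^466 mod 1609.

By square-and-multiply:
466 in binary is 111010010, i.e. 466 = 256 + 128 + 64 + 16 + 2.
422^1 ≡ 422 (mod 1609)
422^2 ≡ 422^2 = 178084 ≡ 1094 (mod 1609)
422^4 ≡ 1094^2 = 1196836 ≡ 1349 (mod 1609)
422^8 ≡ 1349^2 = 1819801 ≡ 22 (mod 1609)
422^16 ≡ 22^2 = 484 (mod 1609)
422^32 ≡ 484^2 = 234256 ≡ 951 (mod 1609)
422^64 ≡ 951^2 = 904401 ≡ 143 (mod 1609)
422^128 ≡ 143^2 = 20449 ≡ 1141 (mod 1609)
422^256 ≡ 1141^2 = 1301881 ≡ 200 (mod 1609)
422^466 = 422^256 × 422^128 × 422^64 × 422^16 × 422^2 ≡ 200 × 1141 × 143 × 484 × 1094 (mod 1609).
Accumulate the product:
200 × 1141 = 228200 ≡ 1331
1331 × 143 = 190333 ≡ 471
471 × 484 = 227964 ≡ 1095
1095 × 1094 = 1197930 ≡ 834

834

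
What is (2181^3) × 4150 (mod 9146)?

(2181)^3 ≡ 5021 (mod 9146)
5021 × 4150 = 20837150 ≡ 2562 (mod 9146)

2562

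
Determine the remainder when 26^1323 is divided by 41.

1323 in binary is 10100101011, i.e. 1323 = 1024 + 256 + 32 + 8 + 2 + 1.
26^1 ≡ 26 (mod 41)
26^2 ≡ 26^2 = 676 ≡ 20 (mod 41)
26^4 ≡ 20^2 = 400 ≡ 31 (mod 41)
26^8 ≡ 31^2 = 961 ≡ 18 (mod 41)
26^16 ≡ 18^2 = 324 ≡ 37 (mod 41)
26^32 ≡ 37^2 = 1369 ≡ 16 (mod 41)
26^64 ≡ 16^2 = 256 ≡ 10 (mod 41)
26^128 ≡ 10^2 = 100 ≡ 18 (mod 41)
26^256 ≡ 18^2 = 324 ≡ 37 (mod 41)
26^512 ≡ 37^2 = 1369 ≡ 16 (mod 41)
26^1024 ≡ 16^2 = 256 ≡ 10 (mod 41)
26^1323 = 26^1024 × 26^256 × 26^32 × 26^8 × 26^2 × 26^1 ≡ 10 × 37 × 16 × 18 × 20 × 26 (mod 41).
Accumulate the product:
10 × 37 = 370 ≡ 1
1 × 16 = 16
16 × 18 = 288 ≡ 1
1 × 20 = 20
20 × 26 = 520 ≡ 28

28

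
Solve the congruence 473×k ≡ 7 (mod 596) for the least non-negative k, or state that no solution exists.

gcd(473, 596) = 1, so a unique solution mod 596 exists.
473⁻¹ ≡ 533 (mod 596).
k ≡ 533×7 ≡ 155 (mod 596).

155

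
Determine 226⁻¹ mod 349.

122

349 = 1·226 + 123
226 = 1·123 + 103
123 = 1·103 + 20
103 = 5·20 + 3
20 = 6·3 + 2
3 = 1·2 + 1
2 = 2·1 + 0
gcd(226, 349) = 1, so the inverse exists.
Bézout: 1 = −79·349 + 122·226.
So 226⁻¹ ≡ 122 (mod 349).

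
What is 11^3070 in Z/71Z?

20

3070 in binary is 101111111110, i.e. 3070 = 2048 + 512 + 256 + 128 + 64 + 32 + 16 + 8 + 4 + 2.
11^1 ≡ 11 (mod 71)
11^2 ≡ 11^2 = 121 ≡ 50 (mod 71)
11^4 ≡ 50^2 = 2500 ≡ 15 (mod 71)
11^8 ≡ 15^2 = 225 ≡ 12 (mod 71)
11^16 ≡ 12^2 = 144 ≡ 2 (mod 71)
11^32 ≡ 2^2 = 4 (mod 71)
11^64 ≡ 4^2 = 16 (mod 71)
11^128 ≡ 16^2 = 256 ≡ 43 (mod 71)
11^256 ≡ 43^2 = 1849 ≡ 3 (mod 71)
11^512 ≡ 3^2 = 9 (mod 71)
11^1024 ≡ 9^2 = 81 ≡ 10 (mod 71)
11^2048 ≡ 10^2 = 100 ≡ 29 (mod 71)
11^3070 = 11^2048 · 11^512 · 11^256 · 11^128 · 11^64 · 11^32 · 11^16 · 11^8 · 11^4 · 11^2 ≡ 29 · 9 · 3 · 43 · 16 · 4 · 2 · 12 · 15 · 50 (mod 71).
Accumulate the product:
29 · 9 = 261 ≡ 48
48 · 3 = 144 ≡ 2
2 · 43 = 86 ≡ 15
15 · 16 = 240 ≡ 27
27 · 4 = 108 ≡ 37
37 · 2 = 74 ≡ 3
3 · 12 = 36
36 · 15 = 540 ≡ 43
43 · 50 = 2150 ≡ 20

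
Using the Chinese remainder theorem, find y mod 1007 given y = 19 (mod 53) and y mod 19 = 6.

443

53⁻¹ mod 19: 53×14 ≡ 1 (mod 19), so 53⁻¹ ≡ 14.
y = 19 + 53×((6 − 19)×14 mod 19) = 19 + 53×8 = 443.
Check: 443 mod 53 = 19, 443 mod 19 = 6. ✓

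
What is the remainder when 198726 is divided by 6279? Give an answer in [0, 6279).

4077

198726 = 31×6279 + 4077, so 198726 ≡ 4077 (mod 6279).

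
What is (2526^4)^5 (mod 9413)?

9208

(2526)^4 ≡ 1774 (mod 9413)
(1774)^5 ≡ 9208 (mod 9413)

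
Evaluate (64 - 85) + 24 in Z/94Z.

64 - 85 = -21 ≡ 73 (mod 94)
73 + 24 = 97 ≡ 3 (mod 94)

3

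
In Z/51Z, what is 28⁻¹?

31

By the extended Euclidean algorithm:
51 = 1*28 + 23
28 = 1*23 + 5
23 = 4*5 + 3
5 = 1*3 + 2
3 = 1*2 + 1
2 = 2*1 + 0
gcd(28, 51) = 1, so the inverse exists.
Bézout: 1 = 11*51 − 20*28.
So 28⁻¹ ≡ −20 ≡ 31 (mod 51).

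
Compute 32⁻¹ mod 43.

By the extended Euclidean algorithm:
43 = 1·32 + 11
32 = 2·11 + 10
11 = 1·10 + 1
10 = 10·1 + 0
gcd(32, 43) = 1, so the inverse exists.
Back-substitute for 1:
1 = 1·11 − 1·10
  = −1·32 + 3·11
  = 3·43 − 4·32
So 32⁻¹ ≡ −4 ≡ 39 (mod 43).

39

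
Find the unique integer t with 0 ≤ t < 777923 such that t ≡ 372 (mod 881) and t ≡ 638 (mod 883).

881⁻¹ mod 883: 881×441 ≡ 1 (mod 883), so 881⁻¹ ≡ 441.
t = 372 + 881×((638 − 372)×441 mod 883) = 372 + 881×750 = 661122.
Check: 661122 mod 881 = 372, 661122 mod 883 = 638. ✓

661122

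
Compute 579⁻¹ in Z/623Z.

269

Run the extended Euclidean algorithm:
623 = 1×579 + 44
579 = 13×44 + 7
44 = 6×7 + 2
7 = 3×2 + 1
2 = 2×1 + 0
gcd(579, 623) = 1, so the inverse exists.
Bézout: 1 = −250×623 + 269×579.
So 579⁻¹ ≡ 269 (mod 623).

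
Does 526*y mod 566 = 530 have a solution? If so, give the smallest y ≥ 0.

gcd(526, 566) = 2, and 2 | 530, so solutions exist.
Divide through by 2: 263*y ≡ 265 (mod 283).
263⁻¹ ≡ 99 (mod 283).
y ≡ 99*265 ≡ 199 (mod 283).
The smallest non-negative solution is y = 199.

199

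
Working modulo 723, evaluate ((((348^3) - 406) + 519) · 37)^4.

(348)^3 ≡ 522 (mod 723)
522 - 406 = 116
116 + 519 = 635
635 · 37 = 23495 ≡ 359 (mod 723)
(359)^4 ≡ 265 (mod 723)

265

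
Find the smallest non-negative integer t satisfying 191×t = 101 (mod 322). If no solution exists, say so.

gcd(191, 322) = 1, so a unique solution mod 322 exists.
191⁻¹ ≡ 263 (mod 322).
t ≡ 263×101 ≡ 159 (mod 322).

159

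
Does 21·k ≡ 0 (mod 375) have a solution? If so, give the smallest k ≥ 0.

0

gcd(21, 375) = 3, and 3 | 0, so solutions exist.
Divide through by 3: 7·k ≡ 0 (mod 125).
7⁻¹ ≡ 18 (mod 125).
k ≡ 18·0 ≡ 0 (mod 125).
The smallest non-negative solution is k = 0.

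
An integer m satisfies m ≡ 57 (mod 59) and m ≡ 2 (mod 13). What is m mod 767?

470

59⁻¹ mod 13: 59×2 ≡ 1 (mod 13), so 59⁻¹ ≡ 2.
m = 57 + 59×((2 − 57)×2 mod 13) = 57 + 59×7 = 470.
Check: 470 mod 59 = 57, 470 mod 13 = 2. ✓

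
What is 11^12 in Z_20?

1

Compute successive squares:
12 in binary is 1100, i.e. 12 = 8 + 4.
11^1 ≡ 11 (mod 20)
11^2 ≡ 11^2 = 121 ≡ 1 (mod 20)
11^4 ≡ 1^2 = 1 (mod 20)
11^8 ≡ 1^2 = 1 (mod 20)
11^12 = 11^8 × 11^4 ≡ 1 × 1 (mod 20).
1 × 1 = 1 ≡ 1 (mod 20).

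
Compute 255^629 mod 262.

Compute successive squares:
629 in binary is 1001110101, i.e. 629 = 512 + 64 + 32 + 16 + 4 + 1.
255^1 ≡ 255 (mod 262)
255^2 ≡ 255^2 = 65025 ≡ 49 (mod 262)
255^4 ≡ 49^2 = 2401 ≡ 43 (mod 262)
255^8 ≡ 43^2 = 1849 ≡ 15 (mod 262)
255^16 ≡ 15^2 = 225 (mod 262)
255^32 ≡ 225^2 = 50625 ≡ 59 (mod 262)
255^64 ≡ 59^2 = 3481 ≡ 75 (mod 262)
255^128 ≡ 75^2 = 5625 ≡ 123 (mod 262)
255^256 ≡ 123^2 = 15129 ≡ 195 (mod 262)
255^512 ≡ 195^2 = 38025 ≡ 35 (mod 262)
255^629 = 255^512 · 255^64 · 255^32 · 255^16 · 255^4 · 255^1 ≡ 35 · 75 · 59 · 225 · 43 · 255 (mod 262).
Accumulate the product:
35 · 75 = 2625 ≡ 5
5 · 59 = 295 ≡ 33
33 · 225 = 7425 ≡ 89
89 · 43 = 3827 ≡ 159
159 · 255 = 40545 ≡ 197

197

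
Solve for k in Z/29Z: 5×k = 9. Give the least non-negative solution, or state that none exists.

gcd(5, 29) = 1, so a unique solution mod 29 exists.
5⁻¹ ≡ 6 (mod 29).
k ≡ 6×9 ≡ 25 (mod 29).

25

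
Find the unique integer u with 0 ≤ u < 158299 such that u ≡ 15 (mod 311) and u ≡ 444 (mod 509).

131257

311⁻¹ mod 509: 311*491 ≡ 1 (mod 509), so 311⁻¹ ≡ 491.
u = 15 + 311*((444 − 15)*491 mod 509) = 15 + 311*422 = 131257.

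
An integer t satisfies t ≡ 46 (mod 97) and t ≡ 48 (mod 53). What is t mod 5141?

97⁻¹ mod 53: 97·47 ≡ 1 (mod 53), so 97⁻¹ ≡ 47.
t = 46 + 97·((48 − 46)·47 mod 53) = 46 + 97·41 = 4023.

4023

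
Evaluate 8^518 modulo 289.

208

Compute successive squares:
518 in binary is 1000000110, i.e. 518 = 512 + 4 + 2.
8^1 ≡ 8 (mod 289)
8^2 ≡ 8^2 = 64 (mod 289)
8^4 ≡ 64^2 = 4096 ≡ 50 (mod 289)
8^8 ≡ 50^2 = 2500 ≡ 188 (mod 289)
8^16 ≡ 188^2 = 35344 ≡ 86 (mod 289)
8^32 ≡ 86^2 = 7396 ≡ 171 (mod 289)
8^64 ≡ 171^2 = 29241 ≡ 52 (mod 289)
8^128 ≡ 52^2 = 2704 ≡ 103 (mod 289)
8^256 ≡ 103^2 = 10609 ≡ 205 (mod 289)
8^512 ≡ 205^2 = 42025 ≡ 120 (mod 289)
8^518 = 8^512 * 8^4 * 8^2 ≡ 120 * 50 * 64 (mod 289).
Accumulate the product:
120 * 50 = 6000 ≡ 220
220 * 64 = 14080 ≡ 208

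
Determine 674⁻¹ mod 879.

By the extended Euclidean algorithm:
879 = 1×674 + 205
674 = 3×205 + 59
205 = 3×59 + 28
59 = 2×28 + 3
28 = 9×3 + 1
3 = 3×1 + 0
gcd(674, 879) = 1, so the inverse exists.
Back-substitute for 1:
1 = 1×28 − 9×3
  = −9×59 + 19×28
  = 19×205 − 66×59
  = −66×674 + 217×205
  = 217×879 − 283×674
So 674⁻¹ ≡ −283 ≡ 596 (mod 879).

596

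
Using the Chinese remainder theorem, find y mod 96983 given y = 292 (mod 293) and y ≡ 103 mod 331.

293⁻¹ mod 331: 293·270 ≡ 1 (mod 331), so 293⁻¹ ≡ 270.
y = 292 + 293·((103 − 292)·270 mod 331) = 292 + 293·275 = 80867.
Check: 80867 mod 293 = 292, 80867 mod 331 = 103. ✓

80867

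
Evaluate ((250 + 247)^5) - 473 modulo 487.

250 + 247 = 497 ≡ 10 (mod 487)
(10)^5 ≡ 165 (mod 487)
165 - 473 = -308 ≡ 179 (mod 487)

179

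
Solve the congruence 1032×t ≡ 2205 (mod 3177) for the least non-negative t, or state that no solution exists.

gcd(1032, 3177) = 3, and 3 | 2205, so solutions exist.
Divide through by 3: 344×t = 735 (mod 1059).
344⁻¹ ≡ 902 (mod 1059).
t ≡ 902×735 ≡ 36 (mod 1059).
The smallest non-negative solution is t = 36.

36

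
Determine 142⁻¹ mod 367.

By the extended Euclidean algorithm:
367 = 2·142 + 83
142 = 1·83 + 59
83 = 1·59 + 24
59 = 2·24 + 11
24 = 2·11 + 2
11 = 5·2 + 1
2 = 2·1 + 0
gcd(142, 367) = 1, so the inverse exists.
Bézout: 1 = −65·367 + 168·142.
So 142⁻¹ ≡ 168 (mod 367).

168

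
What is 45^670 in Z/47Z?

By square-and-multiply:
670 in binary is 1010011110, i.e. 670 = 512 + 128 + 16 + 8 + 4 + 2.
45^1 ≡ 45 (mod 47)
45^2 ≡ 45^2 = 2025 ≡ 4 (mod 47)
45^4 ≡ 4^2 = 16 (mod 47)
45^8 ≡ 16^2 = 256 ≡ 21 (mod 47)
45^16 ≡ 21^2 = 441 ≡ 18 (mod 47)
45^32 ≡ 18^2 = 324 ≡ 42 (mod 47)
45^64 ≡ 42^2 = 1764 ≡ 25 (mod 47)
45^128 ≡ 25^2 = 625 ≡ 14 (mod 47)
45^256 ≡ 14^2 = 196 ≡ 8 (mod 47)
45^512 ≡ 8^2 = 64 ≡ 17 (mod 47)
45^670 = 45^512 × 45^128 × 45^16 × 45^8 × 45^4 × 45^2 ≡ 17 × 14 × 18 × 21 × 16 × 4 (mod 47).
Accumulate the product:
17 × 14 = 238 ≡ 3
3 × 18 = 54 ≡ 7
7 × 21 = 147 ≡ 6
6 × 16 = 96 ≡ 2
2 × 4 = 8

8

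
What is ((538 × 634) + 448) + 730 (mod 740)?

390

538 × 634 = 341092 ≡ 692 (mod 740)
692 + 448 = 1140 ≡ 400 (mod 740)
400 + 730 = 1130 ≡ 390 (mod 740)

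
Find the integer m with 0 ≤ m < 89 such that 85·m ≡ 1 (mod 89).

22

Run the extended Euclidean algorithm:
89 = 1*85 + 4
85 = 21*4 + 1
4 = 4*1 + 0
gcd(85, 89) = 1, so the inverse exists.
Back-substitute for 1:
1 = 1*85 − 21*4
  = −21*89 + 22*85
So 85⁻¹ ≡ 22 (mod 89).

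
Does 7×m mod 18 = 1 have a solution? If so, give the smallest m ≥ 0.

gcd(7, 18) = 1, so a unique solution mod 18 exists.
7⁻¹ ≡ 13 (mod 18).
m ≡ 13×1 ≡ 13 (mod 18).

13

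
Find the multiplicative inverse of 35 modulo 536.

536 = 15·35 + 11
35 = 3·11 + 2
11 = 5·2 + 1
2 = 2·1 + 0
gcd(35, 536) = 1, so the inverse exists.
Back-substitute for 1:
1 = 1·11 − 5·2
  = −5·35 + 16·11
  = 16·536 − 245·35
So 35⁻¹ ≡ −245 ≡ 291 (mod 536).

291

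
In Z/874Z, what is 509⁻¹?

261

874 = 1×509 + 365
509 = 1×365 + 144
365 = 2×144 + 77
144 = 1×77 + 67
77 = 1×67 + 10
67 = 6×10 + 7
10 = 1×7 + 3
7 = 2×3 + 1
3 = 3×1 + 0
gcd(509, 874) = 1, so the inverse exists.
Back-substitute for 1:
1 = 1×7 − 2×3
  = −2×10 + 3×7
  = 3×67 − 20×10
  = −20×77 + 23×67
  = 23×144 − 43×77
  = −43×365 + 109×144
  = 109×509 − 152×365
  = −152×874 + 261×509
So 509⁻¹ ≡ 261 (mod 874).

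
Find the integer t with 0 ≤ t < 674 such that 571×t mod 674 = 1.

Apply the Euclidean algorithm and back-substitute:
674 = 1*571 + 103
571 = 5*103 + 56
103 = 1*56 + 47
56 = 1*47 + 9
47 = 5*9 + 2
9 = 4*2 + 1
2 = 2*1 + 0
gcd(571, 674) = 1, so the inverse exists.
Back-substitute for 1:
1 = 1*9 − 4*2
  = −4*47 + 21*9
  = 21*56 − 25*47
  = −25*103 + 46*56
  = 46*571 − 255*103
  = −255*674 + 301*571
So 571⁻¹ ≡ 301 (mod 674).

301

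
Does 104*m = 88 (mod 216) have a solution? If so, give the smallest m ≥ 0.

gcd(104, 216) = 8, and 8 | 88, so solutions exist.
Divide through by 8: 13*m = 11 (mod 27).
13⁻¹ ≡ 25 (mod 27).
m ≡ 25*11 ≡ 5 (mod 27).
The smallest non-negative solution is m = 5.

5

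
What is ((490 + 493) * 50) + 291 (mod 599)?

323

490 + 493 = 983 ≡ 384 (mod 599)
384 * 50 = 19200 ≡ 32 (mod 599)
32 + 291 = 323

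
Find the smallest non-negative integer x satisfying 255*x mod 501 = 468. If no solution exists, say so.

gcd(255, 501) = 3, and 3 | 468, so solutions exist.
Divide through by 3: 85*x ≡ 156 (mod 167).
85⁻¹ ≡ 112 (mod 167).
x ≡ 112*156 ≡ 104 (mod 167).
The smallest non-negative solution is x = 104.

104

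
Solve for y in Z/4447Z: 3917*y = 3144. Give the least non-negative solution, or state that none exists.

766

gcd(3917, 4447) = 1, so a unique solution mod 4447 exists.
3917⁻¹ ≡ 1955 (mod 4447).
y ≡ 1955*3144 ≡ 766 (mod 4447).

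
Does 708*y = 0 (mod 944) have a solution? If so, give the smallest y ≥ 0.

0

gcd(708, 944) = 236, and 236 | 0, so solutions exist.
Divide through by 236: 3*y = 0 (mod 4).
3⁻¹ ≡ 3 (mod 4).
y ≡ 3*0 ≡ 0 (mod 4).
The smallest non-negative solution is y = 0.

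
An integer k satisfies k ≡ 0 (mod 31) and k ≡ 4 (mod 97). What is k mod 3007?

31⁻¹ mod 97: 31·72 ≡ 1 (mod 97), so 31⁻¹ ≡ 72.
k = 0 + 31·((4 − 0)·72 mod 97) = 0 + 31·94 = 2914.

2914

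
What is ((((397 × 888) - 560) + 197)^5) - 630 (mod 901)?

397 × 888 = 352536 ≡ 245 (mod 901)
245 - 560 = -315 ≡ 586 (mod 901)
586 + 197 = 783
(783)^5 ≡ 851 (mod 901)
851 - 630 = 221

221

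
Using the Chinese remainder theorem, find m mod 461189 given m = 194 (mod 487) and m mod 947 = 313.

487⁻¹ mod 947: 487·912 ≡ 1 (mod 947), so 487⁻¹ ≡ 912.
m = 194 + 487·((313 − 194)·912 mod 947) = 194 + 487·570 = 277784.

277784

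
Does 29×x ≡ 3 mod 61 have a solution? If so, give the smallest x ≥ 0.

gcd(29, 61) = 1, so a unique solution mod 61 exists.
29⁻¹ ≡ 40 (mod 61).
x ≡ 40×3 ≡ 59 (mod 61).

59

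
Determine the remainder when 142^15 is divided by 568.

0

15 in binary is 1111, i.e. 15 = 8 + 4 + 2 + 1.
142^1 ≡ 142 (mod 568)
142^2 ≡ 142^2 = 20164 ≡ 284 (mod 568)
142^4 ≡ 284^2 = 80656 ≡ 0 (mod 568)
142^8 ≡ 0^2 = 0 (mod 568)
142^15 = 142^8 * 142^4 * 142^2 * 142^1 ≡ 0 * 0 * 284 * 142 (mod 568).
Accumulate the product:
0 * 0 = 0
0 * 284 = 0
0 * 142 = 0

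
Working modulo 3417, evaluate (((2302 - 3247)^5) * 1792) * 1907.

894

2302 - 3247 = -945 ≡ 2472 (mod 3417)
(2472)^5 ≡ 3360 (mod 3417)
3360 * 1792 = 6021120 ≡ 366 (mod 3417)
366 * 1907 = 697962 ≡ 894 (mod 3417)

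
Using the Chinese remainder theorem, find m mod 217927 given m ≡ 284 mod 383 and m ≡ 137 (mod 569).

383⁻¹ mod 569: 383*52 ≡ 1 (mod 569), so 383⁻¹ ≡ 52.
m = 284 + 383*((137 − 284)*52 mod 569) = 284 + 383*322 = 123610.

123610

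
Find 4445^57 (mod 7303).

2488

57 in binary is 111001, i.e. 57 = 32 + 16 + 8 + 1.
4445^1 ≡ 4445 (mod 7303)
4445^2 ≡ 4445^2 = 19758025 ≡ 3410 (mod 7303)
4445^4 ≡ 3410^2 = 11628100 ≡ 1724 (mod 7303)
4445^8 ≡ 1724^2 = 2972176 ≡ 7158 (mod 7303)
4445^16 ≡ 7158^2 = 51236964 ≡ 6419 (mod 7303)
4445^32 ≡ 6419^2 = 41203561 ≡ 35 (mod 7303)
4445^57 = 4445^32 × 4445^16 × 4445^8 × 4445^1 ≡ 35 × 6419 × 7158 × 4445 (mod 7303).
Accumulate the product:
35 × 6419 = 224665 ≡ 5575
5575 × 7158 = 39905850 ≡ 2258
2258 × 4445 = 10036810 ≡ 2488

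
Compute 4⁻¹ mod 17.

13

Run the extended Euclidean algorithm:
17 = 4·4 + 1
4 = 4·1 + 0
gcd(4, 17) = 1, so the inverse exists.
Back-substitute for 1:
1 = 1·17 − 4·4
So 4⁻¹ ≡ −4 ≡ 13 (mod 17).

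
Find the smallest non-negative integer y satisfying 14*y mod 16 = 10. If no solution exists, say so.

3

gcd(14, 16) = 2, and 2 | 10, so solutions exist.
Divide through by 2: 7*y ≡ 5 mod 8.
7⁻¹ ≡ 7 (mod 8).
y ≡ 7*5 ≡ 3 (mod 8).
The smallest non-negative solution is y = 3.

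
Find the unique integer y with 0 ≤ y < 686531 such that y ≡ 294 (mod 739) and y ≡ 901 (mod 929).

739⁻¹ mod 929: 739*44 ≡ 1 (mod 929), so 739⁻¹ ≡ 44.
y = 294 + 739*((901 − 294)*44 mod 929) = 294 + 739*696 = 514638.
Check: 514638 mod 739 = 294, 514638 mod 929 = 901. ✓

514638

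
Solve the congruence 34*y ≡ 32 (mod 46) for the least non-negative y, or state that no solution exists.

5

gcd(34, 46) = 2, and 2 | 32, so solutions exist.
Divide through by 2: 17*y ≡ 16 (mod 23).
17⁻¹ ≡ 19 (mod 23).
y ≡ 19*16 ≡ 5 (mod 23).
The smallest non-negative solution is y = 5.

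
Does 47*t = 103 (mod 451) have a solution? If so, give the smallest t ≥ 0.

gcd(47, 451) = 1, so a unique solution mod 451 exists.
47⁻¹ ≡ 48 (mod 451).
t ≡ 48*103 ≡ 434 (mod 451).

434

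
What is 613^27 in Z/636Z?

613^1 ≡ 613 (mod 636)
613^2 ≡ 613^2 = 375769 ≡ 529 (mod 636)
613^4 ≡ 529^2 = 279841 ≡ 1 (mod 636)
613^8 ≡ 1^2 = 1 (mod 636)
613^16 ≡ 1^2 = 1 (mod 636)
613^27 = 613^16 × 613^8 × 613^2 × 613^1 ≡ 1 × 1 × 529 × 613 (mod 636).
Accumulate the product:
1 × 1 = 1
1 × 529 = 529
529 × 613 = 324277 ≡ 553

553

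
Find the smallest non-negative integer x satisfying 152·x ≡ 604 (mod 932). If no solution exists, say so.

gcd(152, 932) = 4, and 4 | 604, so solutions exist.
Divide through by 4: 38·x ≡ 151 mod 233.
38⁻¹ ≡ 92 (mod 233).
x ≡ 92·151 ≡ 145 (mod 233).
The smallest non-negative solution is x = 145.

145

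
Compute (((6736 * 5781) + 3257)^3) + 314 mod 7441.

6736 * 5781 = 38940816 ≡ 2063 (mod 7441)
2063 + 3257 = 5320
(5320)^3 ≡ 6503 (mod 7441)
6503 + 314 = 6817

6817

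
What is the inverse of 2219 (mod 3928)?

Apply the Euclidean algorithm and back-substitute:
3928 = 1×2219 + 1709
2219 = 1×1709 + 510
1709 = 3×510 + 179
510 = 2×179 + 152
179 = 1×152 + 27
152 = 5×27 + 17
27 = 1×17 + 10
17 = 1×10 + 7
10 = 1×7 + 3
7 = 2×3 + 1
3 = 3×1 + 0
gcd(2219, 3928) = 1, so the inverse exists.
Bézout: 1 = −657×3928 + 1163×2219.
So 2219⁻¹ ≡ 1163 (mod 3928).

1163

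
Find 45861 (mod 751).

50

45861 = 61*751 + 50, so 45861 ≡ 50 (mod 751).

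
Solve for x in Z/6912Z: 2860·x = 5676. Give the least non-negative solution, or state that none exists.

321

gcd(2860, 6912) = 4, and 4 | 5676, so solutions exist.
Divide through by 4: 715·x mod 1728 = 1419.
715⁻¹ ≡ 1699 (mod 1728).
x ≡ 1699·1419 ≡ 321 (mod 1728).
The smallest non-negative solution is x = 321.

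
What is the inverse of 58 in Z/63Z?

63 = 1·58 + 5
58 = 11·5 + 3
5 = 1·3 + 2
3 = 1·2 + 1
2 = 2·1 + 0
gcd(58, 63) = 1, so the inverse exists.
Back-substitute for 1:
1 = 1·3 − 1·2
  = −1·5 + 2·3
  = 2·58 − 23·5
  = −23·63 + 25·58
So 58⁻¹ ≡ 25 (mod 63).

25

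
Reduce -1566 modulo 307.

-1566 = -6·307 + 276, so -1566 ≡ 276 (mod 307).

276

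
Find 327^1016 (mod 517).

Compute successive squares:
1016 in binary is 1111111000, i.e. 1016 = 512 + 256 + 128 + 64 + 32 + 16 + 8.
327^1 ≡ 327 (mod 517)
327^2 ≡ 327^2 = 106929 ≡ 427 (mod 517)
327^4 ≡ 427^2 = 182329 ≡ 345 (mod 517)
327^8 ≡ 345^2 = 119025 ≡ 115 (mod 517)
327^16 ≡ 115^2 = 13225 ≡ 300 (mod 517)
327^32 ≡ 300^2 = 90000 ≡ 42 (mod 517)
327^64 ≡ 42^2 = 1764 ≡ 213 (mod 517)
327^128 ≡ 213^2 = 45369 ≡ 390 (mod 517)
327^256 ≡ 390^2 = 152100 ≡ 102 (mod 517)
327^512 ≡ 102^2 = 10404 ≡ 64 (mod 517)
327^1016 = 327^512 · 327^256 · 327^128 · 327^64 · 327^32 · 327^16 · 327^8 ≡ 64 · 102 · 390 · 213 · 42 · 300 · 115 (mod 517).
Accumulate the product:
64 · 102 = 6528 ≡ 324
324 · 390 = 126360 ≡ 212
212 · 213 = 45156 ≡ 177
177 · 42 = 7434 ≡ 196
196 · 300 = 58800 ≡ 379
379 · 115 = 43585 ≡ 157

157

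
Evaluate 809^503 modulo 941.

536

Using repeated squaring:
809^1 ≡ 809 (mod 941)
809^2 ≡ 809^2 = 654481 ≡ 486 (mod 941)
809^4 ≡ 486^2 = 236196 ≡ 5 (mod 941)
809^8 ≡ 5^2 = 25 (mod 941)
809^16 ≡ 25^2 = 625 (mod 941)
809^32 ≡ 625^2 = 390625 ≡ 110 (mod 941)
809^64 ≡ 110^2 = 12100 ≡ 808 (mod 941)
809^128 ≡ 808^2 = 652864 ≡ 751 (mod 941)
809^256 ≡ 751^2 = 564001 ≡ 342 (mod 941)
809^503 = 809^256 × 809^128 × 809^64 × 809^32 × 809^16 × 809^4 × 809^2 × 809^1 ≡ 342 × 751 × 808 × 110 × 625 × 5 × 486 × 809 (mod 941).
Accumulate the product:
342 × 751 = 256842 ≡ 890
890 × 808 = 719120 ≡ 196
196 × 110 = 21560 ≡ 858
858 × 625 = 536250 ≡ 821
821 × 5 = 4105 ≡ 341
341 × 486 = 165726 ≡ 110
110 × 809 = 88990 ≡ 536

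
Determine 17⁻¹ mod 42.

Apply the Euclidean algorithm and back-substitute:
42 = 2*17 + 8
17 = 2*8 + 1
8 = 8*1 + 0
gcd(17, 42) = 1, so the inverse exists.
Bézout: 1 = −2*42 + 5*17.
So 17⁻¹ ≡ 5 (mod 42).

5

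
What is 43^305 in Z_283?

223

By square-and-multiply:
305 in binary is 100110001, i.e. 305 = 256 + 32 + 16 + 1.
43^1 ≡ 43 (mod 283)
43^2 ≡ 43^2 = 1849 ≡ 151 (mod 283)
43^4 ≡ 151^2 = 22801 ≡ 161 (mod 283)
43^8 ≡ 161^2 = 25921 ≡ 168 (mod 283)
43^16 ≡ 168^2 = 28224 ≡ 207 (mod 283)
43^32 ≡ 207^2 = 42849 ≡ 116 (mod 283)
43^64 ≡ 116^2 = 13456 ≡ 155 (mod 283)
43^128 ≡ 155^2 = 24025 ≡ 253 (mod 283)
43^256 ≡ 253^2 = 64009 ≡ 51 (mod 283)
43^305 = 43^256 · 43^32 · 43^16 · 43^1 ≡ 51 · 116 · 207 · 43 (mod 283).
Accumulate the product:
51 · 116 = 5916 ≡ 256
256 · 207 = 52992 ≡ 71
71 · 43 = 3053 ≡ 223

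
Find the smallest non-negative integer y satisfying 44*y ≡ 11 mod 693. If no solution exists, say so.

gcd(44, 693) = 11, and 11 | 11, so solutions exist.
Divide through by 11: 4*y ≡ 1 (mod 63).
4⁻¹ ≡ 16 (mod 63).
y ≡ 16*1 ≡ 16 (mod 63).
The smallest non-negative solution is y = 16.

16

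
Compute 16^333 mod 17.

16^1 ≡ 16 (mod 17)
16^2 ≡ 16^2 = 256 ≡ 1 (mod 17)
16^4 ≡ 1^2 = 1 (mod 17)
16^8 ≡ 1^2 = 1 (mod 17)
16^16 ≡ 1^2 = 1 (mod 17)
16^32 ≡ 1^2 = 1 (mod 17)
16^64 ≡ 1^2 = 1 (mod 17)
16^128 ≡ 1^2 = 1 (mod 17)
16^256 ≡ 1^2 = 1 (mod 17)
16^333 = 16^256 * 16^64 * 16^8 * 16^4 * 16^1 ≡ 1 * 1 * 1 * 1 * 16 (mod 17).
Accumulate the product:
1 * 1 = 1
1 * 1 = 1
1 * 1 = 1
1 * 16 = 16

16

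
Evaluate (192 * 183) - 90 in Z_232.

14

192 * 183 = 35136 ≡ 104 (mod 232)
104 - 90 = 14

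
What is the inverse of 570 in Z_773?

Apply the Euclidean algorithm and back-substitute:
773 = 1*570 + 203
570 = 2*203 + 164
203 = 1*164 + 39
164 = 4*39 + 8
39 = 4*8 + 7
8 = 1*7 + 1
7 = 7*1 + 0
gcd(570, 773) = 1, so the inverse exists.
Bézout: 1 = −73*773 + 99*570.
So 570⁻¹ ≡ 99 (mod 773).

99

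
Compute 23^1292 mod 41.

Using repeated squaring:
1292 in binary is 10100001100, i.e. 1292 = 1024 + 256 + 8 + 4.
23^1 ≡ 23 (mod 41)
23^2 ≡ 23^2 = 529 ≡ 37 (mod 41)
23^4 ≡ 37^2 = 1369 ≡ 16 (mod 41)
23^8 ≡ 16^2 = 256 ≡ 10 (mod 41)
23^16 ≡ 10^2 = 100 ≡ 18 (mod 41)
23^32 ≡ 18^2 = 324 ≡ 37 (mod 41)
23^64 ≡ 37^2 = 1369 ≡ 16 (mod 41)
23^128 ≡ 16^2 = 256 ≡ 10 (mod 41)
23^256 ≡ 10^2 = 100 ≡ 18 (mod 41)
23^512 ≡ 18^2 = 324 ≡ 37 (mod 41)
23^1024 ≡ 37^2 = 1369 ≡ 16 (mod 41)
23^1292 = 23^1024 · 23^256 · 23^8 · 23^4 ≡ 16 · 18 · 10 · 16 (mod 41).
Accumulate the product:
16 · 18 = 288 ≡ 1
1 · 10 = 10
10 · 16 = 160 ≡ 37

37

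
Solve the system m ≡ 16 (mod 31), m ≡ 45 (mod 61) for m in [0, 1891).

31⁻¹ mod 61: 31·2 ≡ 1 (mod 61), so 31⁻¹ ≡ 2.
m = 16 + 31·((45 − 16)·2 mod 61) = 16 + 31·58 = 1814.

1814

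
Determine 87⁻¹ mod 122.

122 = 1*87 + 35
87 = 2*35 + 17
35 = 2*17 + 1
17 = 17*1 + 0
gcd(87, 122) = 1, so the inverse exists.
Bézout: 1 = 5*122 − 7*87.
So 87⁻¹ ≡ −7 ≡ 115 (mod 122).

115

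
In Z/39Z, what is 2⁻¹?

By the extended Euclidean algorithm:
39 = 19×2 + 1
2 = 2×1 + 0
gcd(2, 39) = 1, so the inverse exists.
Bézout: 1 = 1×39 − 19×2.
So 2⁻¹ ≡ −19 ≡ 20 (mod 39).

20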